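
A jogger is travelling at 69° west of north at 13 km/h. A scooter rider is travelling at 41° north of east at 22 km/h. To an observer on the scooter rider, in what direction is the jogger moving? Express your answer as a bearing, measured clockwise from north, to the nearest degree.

Taking east as x and north as y: jogger velocity = (-12.137, 4.659) km/h; scooter rider velocity = (16.604, 14.433) km/h.
Velocity of jogger relative to scooter rider = (-12.137, 4.659) − (16.604, 14.433) = (-28.740, -9.775) km/h.
Bearing = atan2(-28.74, -9.77) = 251.22° clockwise from north.

251°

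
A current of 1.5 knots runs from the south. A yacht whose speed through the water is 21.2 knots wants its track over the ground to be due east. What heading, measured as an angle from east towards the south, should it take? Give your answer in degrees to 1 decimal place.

4.1°

The current pushes perpendicular to the desired track; the heading must have a component into the current equal to 1.5 knots: 21.2 sin θ = 1.5.
sin θ = 0.0708, so θ = 4.057°.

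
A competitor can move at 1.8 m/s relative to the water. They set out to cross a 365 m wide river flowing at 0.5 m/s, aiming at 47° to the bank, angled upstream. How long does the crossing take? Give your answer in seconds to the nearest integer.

The component of the competitor's velocity perpendicular to the bank is 1.8 × sin 47° = 1.316 m/s.
The current is parallel to the bank, so it does not affect the crossing time.
Time = 365 / 1.316 = 277.264 s.

277 s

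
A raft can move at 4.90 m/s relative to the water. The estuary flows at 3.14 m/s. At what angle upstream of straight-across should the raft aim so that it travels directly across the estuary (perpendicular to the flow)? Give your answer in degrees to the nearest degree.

40°

To cancel the current, the upstream component of the raft's velocity must equal the flow: 4.90 sin θ = 3.14.
sin θ = 3.14 / 4.90 = 0.6408.
θ = arcsin(0.6408) = 39.853°.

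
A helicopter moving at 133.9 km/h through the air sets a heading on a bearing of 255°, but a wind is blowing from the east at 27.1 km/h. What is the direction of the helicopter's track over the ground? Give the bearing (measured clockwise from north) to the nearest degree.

Taking east as x and north as y: velocity relative to the air = (-129.337, -34.656) km/h; the air relative to ground = (-27.100, 0.000) km/h.
Velocity relative to ground = (-129.337, -34.656) + (-27.100, 0.000) = (-156.437, -34.656) km/h.
Bearing = atan2(-156.44, -34.66) = 257.51° clockwise from north.

258°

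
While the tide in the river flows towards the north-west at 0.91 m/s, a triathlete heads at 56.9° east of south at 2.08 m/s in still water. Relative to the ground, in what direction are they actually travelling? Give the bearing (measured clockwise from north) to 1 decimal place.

114.1°

Taking east as x and north as y: velocity relative to the water = (1.742, -1.136) m/s; the water relative to ground = (-0.643, 0.643) m/s.
Velocity relative to ground = (1.742, -1.136) + (-0.643, 0.643) = (1.099, -0.492) m/s.
Bearing = atan2(1.10, -0.49) = 114.14° clockwise from north.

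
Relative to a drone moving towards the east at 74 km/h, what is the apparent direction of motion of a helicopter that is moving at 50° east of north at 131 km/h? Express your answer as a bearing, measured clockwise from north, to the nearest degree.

Taking east as x and north as y: helicopter velocity = (100.352, 84.205) km/h; drone velocity = (74.000, 0.000) km/h.
Velocity of helicopter relative to drone = (100.352, 84.205) − (74.000, 0.000) = (26.352, 84.205) km/h.
Bearing = atan2(26.35, 84.21) = 17.38° clockwise from north.

017°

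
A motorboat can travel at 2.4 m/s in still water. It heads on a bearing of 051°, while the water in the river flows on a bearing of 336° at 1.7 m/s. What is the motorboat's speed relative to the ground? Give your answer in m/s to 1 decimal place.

3.3 m/s

Taking east as x and north as y: velocity relative to the water = (1.865, 1.510) m/s; the water relative to ground = (-0.691, 1.553) m/s.
Velocity relative to ground = (1.865, 1.510) + (-0.691, 1.553) = (1.174, 3.063) m/s.
Speed = |(1.174, 3.063)| = 3.281 m/s.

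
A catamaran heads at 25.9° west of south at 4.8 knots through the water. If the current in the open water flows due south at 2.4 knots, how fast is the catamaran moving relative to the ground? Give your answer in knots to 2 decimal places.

Taking east as x and north as y: velocity relative to the water = (-2.097, -4.318) knots; the water relative to ground = (0.000, -2.400) knots.
Velocity relative to ground = (-2.097, -4.318) + (0.000, -2.400) = (-2.097, -6.718) knots.
Speed = |(-2.097, -6.718)| = 7.037 knots.

7.04 knots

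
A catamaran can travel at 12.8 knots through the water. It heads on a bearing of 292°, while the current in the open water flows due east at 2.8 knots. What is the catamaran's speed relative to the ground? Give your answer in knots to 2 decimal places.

Taking east as x and north as y: velocity relative to the water = (-11.868, 4.795) knots; the water relative to ground = (2.800, 0.000) knots.
Velocity relative to ground = (-11.868, 4.795) + (2.800, 0.000) = (-9.068, 4.795) knots.
Speed = |(-9.068, 4.795)| = 10.258 knots.

10.26 knots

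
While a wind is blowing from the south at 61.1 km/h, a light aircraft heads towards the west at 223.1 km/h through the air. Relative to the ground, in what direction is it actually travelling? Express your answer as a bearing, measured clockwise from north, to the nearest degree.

285°

Taking east as x and north as y: velocity relative to the air = (-223.100, 0.000) km/h; the air relative to ground = (0.000, 61.100) km/h.
Velocity relative to ground = (-223.100, 0.000) + (0.000, 61.100) = (-223.100, 61.100) km/h.
Bearing = atan2(-223.10, 61.10) = 285.32° clockwise from north.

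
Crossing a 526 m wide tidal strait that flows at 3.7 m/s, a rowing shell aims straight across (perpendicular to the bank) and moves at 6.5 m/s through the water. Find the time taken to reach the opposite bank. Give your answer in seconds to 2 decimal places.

80.92 s

The component of the rowing shell's velocity perpendicular to the bank is 6.5 m/s.
The current is parallel to the bank, so it does not affect the crossing time.
Time = 526 / 6.500 = 80.923 s.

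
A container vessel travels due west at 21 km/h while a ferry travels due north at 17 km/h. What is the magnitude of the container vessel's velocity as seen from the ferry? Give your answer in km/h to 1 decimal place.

27.0 km/h

Taking east as x and north as y: container vessel velocity = (-21.000, 0.000) km/h; ferry velocity = (0.000, 17.000) km/h.
Velocity of container vessel relative to ferry = (-21.000, 0.000) − (0.000, 17.000) = (-21.000, -17.000) km/h.
Magnitude = |(-21.000, -17.000)| = 27.019 km/h.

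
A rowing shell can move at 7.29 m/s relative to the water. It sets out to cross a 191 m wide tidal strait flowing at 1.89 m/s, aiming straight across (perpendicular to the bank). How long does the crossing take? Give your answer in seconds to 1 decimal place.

The component of the rowing shell's velocity perpendicular to the bank is 7.29 m/s.
The current is parallel to the bank, so it does not affect the crossing time.
Time = 191 / 7.290 = 26.200 s.

26.2 s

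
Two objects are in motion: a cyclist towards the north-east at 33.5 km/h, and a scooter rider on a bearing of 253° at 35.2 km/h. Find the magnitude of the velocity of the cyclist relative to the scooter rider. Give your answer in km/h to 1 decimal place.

Taking east as x and north as y: cyclist velocity = (23.688, 23.688) km/h; scooter rider velocity = (-33.662, -10.291) km/h.
Velocity of cyclist relative to scooter rider = (23.688, 23.688) − (-33.662, -10.291) = (57.350, 33.980) km/h.
Magnitude = |(57.350, 33.980)| = 66.661 km/h.

66.7 km/h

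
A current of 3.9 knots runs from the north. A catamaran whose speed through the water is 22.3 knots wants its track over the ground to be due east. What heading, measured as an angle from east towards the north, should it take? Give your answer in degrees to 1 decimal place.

The current pushes perpendicular to the desired track; the heading must have a component into the current equal to 3.9 knots: 22.3 sin θ = 3.9.
sin θ = 0.1749, so θ = 10.072°.

10.1°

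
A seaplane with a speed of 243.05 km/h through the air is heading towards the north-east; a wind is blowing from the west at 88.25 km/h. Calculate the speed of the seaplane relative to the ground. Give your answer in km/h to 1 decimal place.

Taking east as x and north as y: velocity relative to the air = (171.862, 171.862) km/h; the air relative to ground = (88.250, 0.000) km/h.
Velocity relative to ground = (171.862, 171.862) + (88.250, 0.000) = (260.112, 171.862) km/h.
Speed = |(260.112, 171.862)| = 311.761 km/h.

311.8 km/h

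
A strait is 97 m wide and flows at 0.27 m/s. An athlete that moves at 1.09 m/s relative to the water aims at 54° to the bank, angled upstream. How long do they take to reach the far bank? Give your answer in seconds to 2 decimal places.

110.00 s

The component of the athlete's velocity perpendicular to the bank is 1.09 × sin 54° = 0.882 m/s.
The flow acts along the bank and has no component across it.
Time = 97 / 0.882 = 109.999 s.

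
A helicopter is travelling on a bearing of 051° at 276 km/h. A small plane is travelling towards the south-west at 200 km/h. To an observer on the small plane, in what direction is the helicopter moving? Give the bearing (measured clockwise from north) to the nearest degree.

Taking east as x and north as y: helicopter velocity = (214.492, 173.692) km/h; small plane velocity = (-141.421, -141.421) km/h.
Velocity of helicopter relative to small plane = (214.492, 173.692) − (-141.421, -141.421) = (355.914, 315.114) km/h.
Bearing = atan2(355.91, 315.11) = 48.48° clockwise from north.

048°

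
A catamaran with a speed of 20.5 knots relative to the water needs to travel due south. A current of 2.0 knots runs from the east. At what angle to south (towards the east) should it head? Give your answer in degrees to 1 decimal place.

The current pushes perpendicular to the desired track; the heading must have a component into the current equal to 2.0 knots: 20.5 sin θ = 2.0.
sin θ = 0.0976, so θ = 5.599°.

5.6°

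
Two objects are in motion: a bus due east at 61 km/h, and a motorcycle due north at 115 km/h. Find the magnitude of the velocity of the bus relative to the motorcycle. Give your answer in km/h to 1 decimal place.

Taking east as x and north as y: bus velocity = (61.000, 0.000) km/h; motorcycle velocity = (0.000, 115.000) km/h.
Velocity of bus relative to motorcycle = (61.000, 0.000) − (0.000, 115.000) = (61.000, -115.000) km/h.
Magnitude = |(61.000, -115.000)| = 130.177 km/h.

130.2 km/h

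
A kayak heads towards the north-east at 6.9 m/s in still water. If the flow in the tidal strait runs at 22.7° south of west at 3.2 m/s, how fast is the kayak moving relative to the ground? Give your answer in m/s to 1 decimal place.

Taking east as x and north as y: velocity relative to the water = (4.879, 4.879) m/s; the water relative to ground = (-2.952, -1.235) m/s.
Velocity relative to ground = (4.879, 4.879) + (-2.952, -1.235) = (1.927, 3.644) m/s.
Speed = |(1.927, 3.644)| = 4.122 m/s.

4.1 m/s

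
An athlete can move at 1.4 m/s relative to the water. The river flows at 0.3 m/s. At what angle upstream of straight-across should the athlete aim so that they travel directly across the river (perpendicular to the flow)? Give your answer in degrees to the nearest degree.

12°

To cancel the current, the upstream component of the athlete's velocity must equal the flow: 1.4 sin θ = 0.3.
sin θ = 0.3 / 1.4 = 0.2143.
θ = arcsin(0.2143) = 12.374°.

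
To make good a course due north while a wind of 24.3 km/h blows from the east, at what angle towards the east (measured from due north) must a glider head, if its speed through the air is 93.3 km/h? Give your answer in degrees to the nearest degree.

15°

The wind pushes perpendicular to the desired track; the heading must have a component into the wind equal to 24.3 km/h: 93.3 sin θ = 24.3.
sin θ = 0.2605, so θ = 15.097°.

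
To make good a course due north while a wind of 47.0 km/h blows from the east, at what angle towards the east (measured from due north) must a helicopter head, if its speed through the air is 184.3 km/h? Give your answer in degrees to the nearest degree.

The wind pushes perpendicular to the desired track; the heading must have a component into the wind equal to 47.0 km/h: 184.3 sin θ = 47.0.
sin θ = 0.2550, so θ = 14.775°.

15°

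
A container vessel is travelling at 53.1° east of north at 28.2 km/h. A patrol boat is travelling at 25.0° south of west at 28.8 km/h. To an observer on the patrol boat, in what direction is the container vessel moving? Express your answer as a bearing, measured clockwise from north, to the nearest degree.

Taking east as x and north as y: container vessel velocity = (22.551, 16.932) km/h; patrol boat velocity = (-26.102, -12.171) km/h.
Velocity of container vessel relative to patrol boat = (22.551, 16.932) − (-26.102, -12.171) = (48.653, 29.103) km/h.
Bearing = atan2(48.65, 29.10) = 59.11° clockwise from north.

059°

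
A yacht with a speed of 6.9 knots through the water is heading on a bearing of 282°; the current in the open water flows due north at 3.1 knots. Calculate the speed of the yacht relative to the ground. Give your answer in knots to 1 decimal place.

8.1 knots

Taking east as x and north as y: velocity relative to the water = (-6.749, 1.435) knots; the water relative to ground = (0.000, 3.100) knots.
Velocity relative to ground = (-6.749, 1.435) + (0.000, 3.100) = (-6.749, 4.535) knots.
Speed = |(-6.749, 4.535)| = 8.131 knots.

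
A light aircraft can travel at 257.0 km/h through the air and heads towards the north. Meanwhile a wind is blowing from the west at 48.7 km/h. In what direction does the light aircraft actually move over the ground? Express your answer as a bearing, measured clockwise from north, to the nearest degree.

011°

Taking east as x and north as y: velocity relative to the air = (0.000, 257.000) km/h; the air relative to ground = (48.700, 0.000) km/h.
Velocity relative to ground = (0.000, 257.000) + (48.700, 0.000) = (48.700, 257.000) km/h.
Bearing = atan2(48.70, 257.00) = 10.73° clockwise from north.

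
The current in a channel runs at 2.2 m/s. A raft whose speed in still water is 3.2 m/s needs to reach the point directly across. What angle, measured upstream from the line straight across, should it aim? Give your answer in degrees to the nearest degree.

43°

To cancel the current, the upstream component of the raft's velocity must equal the flow: 3.2 sin θ = 2.2.
sin θ = 2.2 / 3.2 = 0.6875.
θ = arcsin(0.6875) = 43.433°.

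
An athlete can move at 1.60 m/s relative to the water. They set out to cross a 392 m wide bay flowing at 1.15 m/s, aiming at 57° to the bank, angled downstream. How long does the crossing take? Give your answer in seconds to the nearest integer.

The component of the athlete's velocity perpendicular to the bank is 1.60 × sin 57° = 1.342 m/s.
The flow acts along the bank and has no component across it.
Time = 392 / 1.342 = 292.129 s.

292 s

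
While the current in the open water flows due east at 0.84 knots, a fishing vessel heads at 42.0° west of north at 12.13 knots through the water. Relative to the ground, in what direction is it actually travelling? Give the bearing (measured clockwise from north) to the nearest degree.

Taking east as x and north as y: velocity relative to the water = (-8.117, 9.014) knots; the water relative to ground = (0.840, 0.000) knots.
Velocity relative to ground = (-8.117, 9.014) + (0.840, 0.000) = (-7.277, 9.014) knots.
Bearing = atan2(-7.28, 9.01) = 321.09° clockwise from north.

321°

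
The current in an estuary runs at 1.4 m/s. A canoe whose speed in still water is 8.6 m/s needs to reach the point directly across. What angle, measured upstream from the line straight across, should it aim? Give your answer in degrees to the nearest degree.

To cancel the current, the upstream component of the canoe's velocity must equal the flow: 8.6 sin θ = 1.4.
sin θ = 1.4 / 8.6 = 0.1628.
θ = arcsin(0.1628) = 9.369°.

9°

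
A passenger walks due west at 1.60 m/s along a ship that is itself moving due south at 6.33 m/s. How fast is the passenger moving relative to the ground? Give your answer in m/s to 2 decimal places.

Taking east as x and north as y: ship velocity = (0.000, -6.330) m/s; passenger velocity relative to ship = (-1.600, 0.000) m/s.
Velocity relative to ground = (0.000, -6.330) + (-1.600, 0.000) = (-1.600, -6.330) m/s.
Speed = |(-1.600, -6.330)| = 6.529 m/s.

6.53 m/s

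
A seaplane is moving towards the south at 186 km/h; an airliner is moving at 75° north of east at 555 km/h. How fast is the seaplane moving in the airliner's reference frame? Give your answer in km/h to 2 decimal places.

Taking east as x and north as y: seaplane velocity = (0.000, -186.000) km/h; airliner velocity = (143.645, 536.089) km/h.
Velocity of seaplane relative to airliner = (0.000, -186.000) − (143.645, 536.089) = (-143.645, -722.089) km/h.
Magnitude = |(-143.645, -722.089)| = 736.238 km/h.

736.24 km/h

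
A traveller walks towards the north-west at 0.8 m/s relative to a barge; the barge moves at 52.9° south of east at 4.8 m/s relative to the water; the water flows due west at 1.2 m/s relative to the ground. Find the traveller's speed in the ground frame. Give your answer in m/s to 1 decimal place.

3.5 m/s

In east/north components (m/s): traveller relative to barge = (-0.566, 0.566); barge relative to water = (2.895, -3.828); water relative to ground = (-1.200, 0.000).
Sum = (1.130, -3.263) m/s.
Speed = |(1.130, -3.263)| = 3.453 m/s.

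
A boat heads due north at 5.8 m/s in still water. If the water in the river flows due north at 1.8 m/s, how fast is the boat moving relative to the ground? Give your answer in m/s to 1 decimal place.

7.6 m/s

Taking east as x and north as y: velocity relative to the water = (0.000, 5.800) m/s; the water relative to ground = (0.000, 1.800) m/s.
Velocity relative to ground = (0.000, 5.800) + (0.000, 1.800) = (0.000, 7.600) m/s.
Speed = |(0.000, 7.600)| = 7.600 m/s.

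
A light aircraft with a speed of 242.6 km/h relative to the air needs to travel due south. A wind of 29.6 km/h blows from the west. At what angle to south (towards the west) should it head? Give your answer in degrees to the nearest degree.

7°

The wind pushes perpendicular to the desired track; the heading must have a component into the wind equal to 29.6 km/h: 242.6 sin θ = 29.6.
sin θ = 0.1220, so θ = 7.008°.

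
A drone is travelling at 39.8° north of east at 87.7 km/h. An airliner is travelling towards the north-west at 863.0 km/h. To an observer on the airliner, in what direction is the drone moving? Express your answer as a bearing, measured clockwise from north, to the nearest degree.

129°

Taking east as x and north as y: drone velocity = (67.378, 56.138) km/h; airliner velocity = (-610.233, 610.233) km/h.
Velocity of drone relative to airliner = (67.378, 56.138) − (-610.233, 610.233) = (677.612, -554.096) km/h.
Bearing = atan2(677.61, -554.10) = 129.27° clockwise from north.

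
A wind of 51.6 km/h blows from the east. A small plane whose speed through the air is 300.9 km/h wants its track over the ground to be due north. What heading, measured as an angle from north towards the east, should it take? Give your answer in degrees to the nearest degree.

The wind pushes perpendicular to the desired track; the heading must have a component into the wind equal to 51.6 km/h: 300.9 sin θ = 51.6.
sin θ = 0.1715, so θ = 9.874°.

10°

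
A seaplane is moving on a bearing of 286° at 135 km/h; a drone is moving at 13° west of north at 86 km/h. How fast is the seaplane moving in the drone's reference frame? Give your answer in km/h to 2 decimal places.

119.85 km/h

Taking east as x and north as y: seaplane velocity = (-129.770, 37.211) km/h; drone velocity = (-19.346, 83.796) km/h.
Velocity of seaplane relative to drone = (-129.770, 37.211) − (-19.346, 83.796) = (-110.425, -46.585) km/h.
Magnitude = |(-110.425, -46.585)| = 119.849 km/h.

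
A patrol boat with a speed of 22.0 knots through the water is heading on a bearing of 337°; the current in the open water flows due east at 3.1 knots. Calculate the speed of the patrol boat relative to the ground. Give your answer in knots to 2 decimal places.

Taking east as x and north as y: velocity relative to the water = (-8.596, 20.251) knots; the water relative to ground = (3.100, 0.000) knots.
Velocity relative to ground = (-8.596, 20.251) + (3.100, 0.000) = (-5.496, 20.251) knots.
Speed = |(-5.496, 20.251)| = 20.984 knots.

20.98 knots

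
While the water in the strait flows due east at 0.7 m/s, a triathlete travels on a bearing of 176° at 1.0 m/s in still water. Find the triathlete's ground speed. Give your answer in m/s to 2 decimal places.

Taking east as x and north as y: velocity relative to the water = (0.070, -0.998) m/s; the water relative to ground = (0.700, 0.000) m/s.
Velocity relative to ground = (0.070, -0.998) + (0.700, 0.000) = (0.770, -0.998) m/s.
Speed = |(0.770, -0.998)| = 1.260 m/s.

1.26 m/s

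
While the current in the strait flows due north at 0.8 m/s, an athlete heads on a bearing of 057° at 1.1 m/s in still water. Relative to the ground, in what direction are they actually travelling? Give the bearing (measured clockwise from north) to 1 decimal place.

Taking east as x and north as y: velocity relative to the water = (0.923, 0.599) m/s; the water relative to ground = (0.000, 0.800) m/s.
Velocity relative to ground = (0.923, 0.599) + (0.000, 0.800) = (0.923, 1.399) m/s.
Bearing = atan2(0.92, 1.40) = 33.40° clockwise from north.

033.4°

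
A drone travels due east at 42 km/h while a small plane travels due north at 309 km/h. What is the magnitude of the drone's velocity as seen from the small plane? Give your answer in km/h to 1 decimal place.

Taking east as x and north as y: drone velocity = (42.000, 0.000) km/h; small plane velocity = (0.000, 309.000) km/h.
Velocity of drone relative to small plane = (42.000, 0.000) − (0.000, 309.000) = (42.000, -309.000) km/h.
Magnitude = |(42.000, -309.000)| = 311.841 km/h.

311.8 km/h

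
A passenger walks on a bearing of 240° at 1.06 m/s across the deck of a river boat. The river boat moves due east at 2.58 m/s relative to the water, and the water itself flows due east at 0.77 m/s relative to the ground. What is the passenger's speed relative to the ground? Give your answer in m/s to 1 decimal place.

In east/north components (m/s): passenger relative to river boat = (-0.918, -0.530); river boat relative to water = (2.580, 0.000); water relative to ground = (0.770, 0.000).
Sum = (2.432, -0.530) m/s.
Speed = |(2.432, -0.530)| = 2.489 m/s.

2.5 m/s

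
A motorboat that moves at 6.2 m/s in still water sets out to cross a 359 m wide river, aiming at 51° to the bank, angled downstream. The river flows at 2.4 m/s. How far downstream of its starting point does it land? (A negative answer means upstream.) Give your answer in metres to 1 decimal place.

Perpendicular speed = 4.818 m/s; crossing time = 359 / 4.818 = 74.508 s.
Net downstream speed = 6.302 m/s.
Drift = 6.302 × 74.508 = 469.531 m (downstream).

469.5 m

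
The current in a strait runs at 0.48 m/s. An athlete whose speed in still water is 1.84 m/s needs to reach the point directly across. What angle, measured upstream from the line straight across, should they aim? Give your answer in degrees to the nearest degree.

To cancel the current, the upstream component of the athlete's velocity must equal the flow: 1.84 sin θ = 0.48.
sin θ = 0.48 / 1.84 = 0.2609.
θ = arcsin(0.2609) = 15.122°.

15°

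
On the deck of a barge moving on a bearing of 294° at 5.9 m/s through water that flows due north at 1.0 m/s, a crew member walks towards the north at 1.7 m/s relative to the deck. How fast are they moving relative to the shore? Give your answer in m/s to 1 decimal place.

7.4 m/s

In east/north components (m/s): crew member relative to barge = (0.000, 1.700); barge relative to water = (-5.390, 2.400); water relative to ground = (0.000, 1.000).
Sum = (-5.390, 5.100) m/s.
Speed = |(-5.390, 5.100)| = 7.420 m/s.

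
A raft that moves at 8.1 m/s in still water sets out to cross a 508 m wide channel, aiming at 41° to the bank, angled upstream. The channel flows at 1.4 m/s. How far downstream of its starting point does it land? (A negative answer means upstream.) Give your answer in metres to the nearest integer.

-451 m

Perpendicular speed = 5.314 m/s; crossing time = 508 / 5.314 = 95.595 s.
Net downstream speed = -4.713 m/s.
Drift = -4.713 × 95.595 = -450.554 m (upstream).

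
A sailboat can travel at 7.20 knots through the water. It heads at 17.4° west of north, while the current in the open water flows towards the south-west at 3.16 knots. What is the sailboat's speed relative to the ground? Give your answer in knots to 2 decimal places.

6.38 knots

Taking east as x and north as y: velocity relative to the water = (-2.153, 6.871) knots; the water relative to ground = (-2.234, -2.234) knots.
Velocity relative to ground = (-2.153, 6.871) + (-2.234, -2.234) = (-4.388, 4.636) knots.
Speed = |(-4.388, 4.636)| = 6.383 knots.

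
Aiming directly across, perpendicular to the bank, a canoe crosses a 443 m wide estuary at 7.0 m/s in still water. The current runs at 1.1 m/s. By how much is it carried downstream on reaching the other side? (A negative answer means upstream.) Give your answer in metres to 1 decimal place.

69.6 m

Perpendicular speed = 7.000 m/s; crossing time = 443 / 7.000 = 63.286 s.
Net downstream speed = 1.100 m/s.
Drift = 1.100 × 63.286 = 69.614 m (downstream).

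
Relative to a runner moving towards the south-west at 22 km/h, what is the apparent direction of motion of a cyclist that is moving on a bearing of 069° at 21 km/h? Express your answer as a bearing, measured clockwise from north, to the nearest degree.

057°

Taking east as x and north as y: cyclist velocity = (19.605, 7.526) km/h; runner velocity = (-15.556, -15.556) km/h.
Velocity of cyclist relative to runner = (19.605, 7.526) − (-15.556, -15.556) = (35.162, 23.082) km/h.
Bearing = atan2(35.16, 23.08) = 56.72° clockwise from north.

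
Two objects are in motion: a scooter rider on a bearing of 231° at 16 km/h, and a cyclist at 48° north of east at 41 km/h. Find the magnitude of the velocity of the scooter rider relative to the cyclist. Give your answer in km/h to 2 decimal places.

56.86 km/h

Taking east as x and north as y: scooter rider velocity = (-12.434, -10.069) km/h; cyclist velocity = (27.434, 30.469) km/h.
Velocity of scooter rider relative to cyclist = (-12.434, -10.069) − (27.434, 30.469) = (-39.869, -40.538) km/h.
Magnitude = |(-39.869, -40.538)| = 56.858 km/h.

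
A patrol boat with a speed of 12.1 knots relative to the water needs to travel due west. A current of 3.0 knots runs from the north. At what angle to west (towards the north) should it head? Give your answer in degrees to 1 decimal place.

The current pushes perpendicular to the desired track; the heading must have a component into the current equal to 3.0 knots: 12.1 sin θ = 3.0.
sin θ = 0.2479, so θ = 14.355°.

14.4°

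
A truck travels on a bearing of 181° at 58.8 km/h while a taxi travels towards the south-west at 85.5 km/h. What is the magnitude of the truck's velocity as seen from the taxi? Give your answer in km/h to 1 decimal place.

59.5 km/h

Taking east as x and north as y: truck velocity = (-1.026, -58.791) km/h; taxi velocity = (-60.458, -60.458) km/h.
Velocity of truck relative to taxi = (-1.026, -58.791) − (-60.458, -60.458) = (59.431, 1.667) km/h.
Magnitude = |(59.431, 1.667)| = 59.455 km/h.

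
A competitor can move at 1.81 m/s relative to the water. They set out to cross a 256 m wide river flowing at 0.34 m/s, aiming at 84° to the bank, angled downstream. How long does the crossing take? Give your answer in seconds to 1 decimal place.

142.2 s

The component of the competitor's velocity perpendicular to the bank is 1.81 × sin 84° = 1.800 m/s.
The flow acts along the bank and has no component across it.
Time = 256 / 1.800 = 142.216 s.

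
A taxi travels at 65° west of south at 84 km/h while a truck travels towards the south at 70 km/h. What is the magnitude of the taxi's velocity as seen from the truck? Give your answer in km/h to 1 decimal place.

83.6 km/h

Taking east as x and north as y: taxi velocity = (-76.130, -35.500) km/h; truck velocity = (0.000, -70.000) km/h.
Velocity of taxi relative to truck = (-76.130, -35.500) − (0.000, -70.000) = (-76.130, 34.500) km/h.
Magnitude = |(-76.130, 34.500)| = 83.582 km/h.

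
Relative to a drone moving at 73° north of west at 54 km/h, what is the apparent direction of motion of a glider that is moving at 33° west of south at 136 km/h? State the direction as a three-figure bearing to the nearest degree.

199°

Taking east as x and north as y: glider velocity = (-74.071, -114.059) km/h; drone velocity = (-15.788, 51.640) km/h.
Velocity of glider relative to drone = (-74.071, -114.059) − (-15.788, 51.640) = (-58.283, -165.700) km/h.
Bearing = atan2(-58.28, -165.70) = 199.38° clockwise from north.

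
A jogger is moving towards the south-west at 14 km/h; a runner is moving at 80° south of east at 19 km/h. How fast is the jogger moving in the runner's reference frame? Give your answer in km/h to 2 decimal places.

Taking east as x and north as y: jogger velocity = (-9.899, -9.899) km/h; runner velocity = (3.299, -18.711) km/h.
Velocity of jogger relative to runner = (-9.899, -9.899) − (3.299, -18.711) = (-13.199, 8.812) km/h.
Magnitude = |(-13.199, 8.812)| = 15.870 km/h.

15.87 km/h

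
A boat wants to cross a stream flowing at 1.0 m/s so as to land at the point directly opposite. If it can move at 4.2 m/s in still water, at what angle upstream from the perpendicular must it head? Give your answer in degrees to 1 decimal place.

To cancel the current, the upstream component of the boat's velocity must equal the flow: 4.2 sin θ = 1.0.
sin θ = 1.0 / 4.2 = 0.2381.
θ = arcsin(0.2381) = 13.774°.

13.8°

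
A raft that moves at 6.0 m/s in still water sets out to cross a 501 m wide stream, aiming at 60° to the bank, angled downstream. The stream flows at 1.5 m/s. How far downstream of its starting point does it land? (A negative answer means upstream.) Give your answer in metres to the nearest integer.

434 m

Perpendicular speed = 5.196 m/s; crossing time = 501 / 5.196 = 96.417 s.
Net downstream speed = 4.500 m/s.
Drift = 4.500 × 96.417 = 433.879 m (downstream).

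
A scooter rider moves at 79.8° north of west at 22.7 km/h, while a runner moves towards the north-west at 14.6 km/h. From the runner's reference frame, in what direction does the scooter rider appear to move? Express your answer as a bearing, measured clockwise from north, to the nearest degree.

028°

Taking east as x and north as y: scooter rider velocity = (-4.020, 22.341) km/h; runner velocity = (-10.324, 10.324) km/h.
Velocity of scooter rider relative to runner = (-4.020, 22.341) − (-10.324, 10.324) = (6.304, 12.017) km/h.
Bearing = atan2(6.30, 12.02) = 27.68° clockwise from north.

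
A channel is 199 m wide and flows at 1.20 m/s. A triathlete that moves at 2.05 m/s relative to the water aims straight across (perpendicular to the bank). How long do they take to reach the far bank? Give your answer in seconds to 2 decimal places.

The component of the triathlete's velocity perpendicular to the bank is 2.05 m/s.
The flow acts along the bank and has no component across it.
Time = 199 / 2.050 = 97.073 s.

97.07 s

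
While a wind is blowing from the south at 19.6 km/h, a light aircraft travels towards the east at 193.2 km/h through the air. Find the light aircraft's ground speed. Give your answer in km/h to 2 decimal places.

194.19 km/h

Taking east as x and north as y: velocity relative to the air = (193.200, 0.000) km/h; the air relative to ground = (0.000, 19.600) km/h.
Velocity relative to ground = (193.200, 0.000) + (0.000, 19.600) = (193.200, 19.600) km/h.
Speed = |(193.200, 19.600)| = 194.192 km/h.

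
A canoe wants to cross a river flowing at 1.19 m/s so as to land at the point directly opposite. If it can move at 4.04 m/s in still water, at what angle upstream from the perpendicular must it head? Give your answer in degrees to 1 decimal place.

17.1°

To cancel the current, the upstream component of the canoe's velocity must equal the flow: 4.04 sin θ = 1.19.
sin θ = 1.19 / 4.04 = 0.2946.
θ = arcsin(0.2946) = 17.131°.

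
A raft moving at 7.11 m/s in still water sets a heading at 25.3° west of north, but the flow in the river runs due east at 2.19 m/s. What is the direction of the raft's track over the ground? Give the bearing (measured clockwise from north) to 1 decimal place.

Taking east as x and north as y: velocity relative to the water = (-3.039, 6.428) m/s; the water relative to ground = (2.190, 0.000) m/s.
Velocity relative to ground = (-3.039, 6.428) + (2.190, 0.000) = (-0.849, 6.428) m/s.
Bearing = atan2(-0.85, 6.43) = 352.48° clockwise from north.

352.5°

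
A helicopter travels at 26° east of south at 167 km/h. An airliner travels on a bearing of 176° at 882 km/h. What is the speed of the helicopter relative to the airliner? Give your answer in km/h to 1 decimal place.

Taking east as x and north as y: helicopter velocity = (73.208, -150.099) km/h; airliner velocity = (61.525, -879.851) km/h.
Velocity of helicopter relative to airliner = (73.208, -150.099) − (61.525, -879.851) = (11.683, 729.753) km/h.
Magnitude = |(11.683, 729.753)| = 729.846 km/h.

729.8 km/h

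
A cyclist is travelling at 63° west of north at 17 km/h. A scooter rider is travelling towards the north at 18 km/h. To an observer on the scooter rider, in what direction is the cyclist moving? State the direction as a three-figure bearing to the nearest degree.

Taking east as x and north as y: cyclist velocity = (-15.147, 7.718) km/h; scooter rider velocity = (0.000, 18.000) km/h.
Velocity of cyclist relative to scooter rider = (-15.147, 7.718) − (0.000, 18.000) = (-15.147, -10.282) km/h.
Bearing = atan2(-15.15, -10.28) = 235.83° clockwise from north.

236°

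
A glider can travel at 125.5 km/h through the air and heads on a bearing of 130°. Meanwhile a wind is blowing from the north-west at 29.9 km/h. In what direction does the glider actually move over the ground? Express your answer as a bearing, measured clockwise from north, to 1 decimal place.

131.0°

Taking east as x and north as y: velocity relative to the air = (96.139, -80.670) km/h; the air relative to ground = (21.142, -21.142) km/h.
Velocity relative to ground = (96.139, -80.670) + (21.142, -21.142) = (117.281, -101.812) km/h.
Bearing = atan2(117.28, -101.81) = 130.96° clockwise from north.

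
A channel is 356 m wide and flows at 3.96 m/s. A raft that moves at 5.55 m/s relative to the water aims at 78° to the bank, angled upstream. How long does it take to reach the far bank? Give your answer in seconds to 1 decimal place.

65.6 s

The component of the raft's velocity perpendicular to the bank is 5.55 × sin 78° = 5.429 m/s.
The current is parallel to the bank, so it does not affect the crossing time.
Time = 356 / 5.429 = 65.577 s.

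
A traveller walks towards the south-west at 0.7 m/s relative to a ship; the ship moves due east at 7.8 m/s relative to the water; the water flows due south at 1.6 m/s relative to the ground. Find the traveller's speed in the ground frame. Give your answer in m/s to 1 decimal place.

In east/north components (m/s): traveller relative to ship = (-0.495, -0.495); ship relative to water = (7.800, 0.000); water relative to ground = (0.000, -1.600).
Sum = (7.305, -2.095) m/s.
Speed = |(7.305, -2.095)| = 7.599 m/s.

7.6 m/s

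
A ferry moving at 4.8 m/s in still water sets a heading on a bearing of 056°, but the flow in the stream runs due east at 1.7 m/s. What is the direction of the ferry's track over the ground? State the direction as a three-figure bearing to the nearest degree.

Taking east as x and north as y: velocity relative to the water = (3.979, 2.684) m/s; the water relative to ground = (1.700, 0.000) m/s.
Velocity relative to ground = (3.979, 2.684) + (1.700, 0.000) = (5.679, 2.684) m/s.
Bearing = atan2(5.68, 2.68) = 64.70° clockwise from north.

065°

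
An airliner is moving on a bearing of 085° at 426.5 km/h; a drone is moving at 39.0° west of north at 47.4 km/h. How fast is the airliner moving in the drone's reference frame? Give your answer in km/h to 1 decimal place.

454.7 km/h

Taking east as x and north as y: airliner velocity = (424.877, 37.172) km/h; drone velocity = (-29.830, 36.837) km/h.
Velocity of airliner relative to drone = (424.877, 37.172) − (-29.830, 36.837) = (454.707, 0.335) km/h.
Magnitude = |(454.707, 0.335)| = 454.707 km/h.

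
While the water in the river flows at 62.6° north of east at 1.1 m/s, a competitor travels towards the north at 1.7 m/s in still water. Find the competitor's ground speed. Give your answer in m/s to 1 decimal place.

2.7 m/s

Taking east as x and north as y: velocity relative to the water = (0.000, 1.700) m/s; the water relative to ground = (0.506, 0.977) m/s.
Velocity relative to ground = (0.000, 1.700) + (0.506, 0.977) = (0.506, 2.677) m/s.
Speed = |(0.506, 2.677)| = 2.724 m/s.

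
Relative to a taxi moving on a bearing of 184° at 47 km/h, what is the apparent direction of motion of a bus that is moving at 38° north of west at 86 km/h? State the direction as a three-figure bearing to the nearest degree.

327°

Taking east as x and north as y: bus velocity = (-67.769, 52.947) km/h; taxi velocity = (-3.279, -46.886) km/h.
Velocity of bus relative to taxi = (-67.769, 52.947) − (-3.279, -46.886) = (-64.490, 99.832) km/h.
Bearing = atan2(-64.49, 99.83) = 327.14° clockwise from north.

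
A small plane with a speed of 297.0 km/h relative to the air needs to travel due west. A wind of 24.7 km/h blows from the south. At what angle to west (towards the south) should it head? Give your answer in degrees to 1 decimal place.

The wind pushes perpendicular to the desired track; the heading must have a component into the wind equal to 24.7 km/h: 297.0 sin θ = 24.7.
sin θ = 0.0832, so θ = 4.771°.

4.8°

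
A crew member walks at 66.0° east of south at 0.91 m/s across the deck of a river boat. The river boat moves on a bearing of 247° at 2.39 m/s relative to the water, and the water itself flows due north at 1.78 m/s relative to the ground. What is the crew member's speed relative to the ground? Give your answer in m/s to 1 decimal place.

1.4 m/s

In east/north components (m/s): crew member relative to river boat = (0.831, -0.370); river boat relative to water = (-2.200, -0.934); water relative to ground = (0.000, 1.780).
Sum = (-1.369, 0.476) m/s.
Speed = |(-1.369, 0.476)| = 1.449 m/s.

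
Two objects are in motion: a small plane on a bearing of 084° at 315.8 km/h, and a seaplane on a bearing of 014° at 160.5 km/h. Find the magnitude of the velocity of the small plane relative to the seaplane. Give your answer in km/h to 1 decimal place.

301.4 km/h

Taking east as x and north as y: small plane velocity = (314.070, 33.010) km/h; seaplane velocity = (38.828, 155.732) km/h.
Velocity of small plane relative to seaplane = (314.070, 33.010) − (38.828, 155.732) = (275.242, -122.722) km/h.
Magnitude = |(275.242, -122.722)| = 301.361 km/h.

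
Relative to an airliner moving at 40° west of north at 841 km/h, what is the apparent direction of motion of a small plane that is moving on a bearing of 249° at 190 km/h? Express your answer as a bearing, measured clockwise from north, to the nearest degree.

153°

Taking east as x and north as y: small plane velocity = (-177.380, -68.090) km/h; airliner velocity = (-540.584, 644.243) km/h.
Velocity of small plane relative to airliner = (-177.380, -68.090) − (-540.584, 644.243) = (363.204, -712.333) km/h.
Bearing = atan2(363.20, -712.33) = 152.98° clockwise from north.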